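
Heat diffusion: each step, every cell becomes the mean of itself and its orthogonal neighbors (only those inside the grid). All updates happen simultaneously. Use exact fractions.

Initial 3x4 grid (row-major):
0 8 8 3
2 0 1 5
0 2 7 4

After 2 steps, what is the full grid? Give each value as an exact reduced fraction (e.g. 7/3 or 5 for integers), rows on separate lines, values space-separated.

After step 1:
  10/3 4 5 16/3
  1/2 13/5 21/5 13/4
  4/3 9/4 7/2 16/3
After step 2:
  47/18 56/15 139/30 163/36
  233/120 271/100 371/100 1087/240
  49/36 581/240 917/240 145/36

Answer: 47/18 56/15 139/30 163/36
233/120 271/100 371/100 1087/240
49/36 581/240 917/240 145/36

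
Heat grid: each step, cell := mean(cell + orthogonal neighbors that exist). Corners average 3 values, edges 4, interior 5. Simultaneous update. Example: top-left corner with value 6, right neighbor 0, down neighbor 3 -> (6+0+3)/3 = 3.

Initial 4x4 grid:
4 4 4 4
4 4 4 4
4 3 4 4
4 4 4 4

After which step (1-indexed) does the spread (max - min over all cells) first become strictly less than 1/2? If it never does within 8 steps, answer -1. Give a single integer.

Step 1: max=4, min=15/4, spread=1/4
  -> spread < 1/2 first at step 1
Step 2: max=4, min=189/50, spread=11/50
Step 3: max=4, min=9233/2400, spread=367/2400
Step 4: max=2387/600, min=41629/10800, spread=1337/10800
Step 5: max=71531/18000, min=1254331/324000, spread=33227/324000
Step 6: max=427951/108000, min=37665673/9720000, spread=849917/9720000
Step 7: max=6411467/1620000, min=1132685653/291600000, spread=21378407/291600000
Step 8: max=1920311657/486000000, min=34025537629/8748000000, spread=540072197/8748000000

Answer: 1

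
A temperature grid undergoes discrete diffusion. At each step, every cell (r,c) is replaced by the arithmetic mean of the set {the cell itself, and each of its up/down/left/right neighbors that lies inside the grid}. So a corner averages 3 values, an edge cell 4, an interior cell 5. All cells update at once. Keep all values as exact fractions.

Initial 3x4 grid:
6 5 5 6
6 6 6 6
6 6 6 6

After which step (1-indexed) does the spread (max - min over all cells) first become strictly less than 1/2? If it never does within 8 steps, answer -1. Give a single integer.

Answer: 2

Derivation:
Step 1: max=6, min=11/2, spread=1/2
Step 2: max=6, min=337/60, spread=23/60
  -> spread < 1/2 first at step 2
Step 3: max=1069/180, min=10249/1800, spread=49/200
Step 4: max=15949/2700, min=154829/27000, spread=4661/27000
Step 5: max=794303/135000, min=4667693/810000, spread=157/1296
Step 6: max=15843859/2700000, min=280967587/48600000, spread=1351/15552
Step 7: max=711576367/121500000, min=8448088279/1458000000, spread=5813/93312
Step 8: max=42632780953/7290000000, min=126921311609/21870000000, spread=6253/139968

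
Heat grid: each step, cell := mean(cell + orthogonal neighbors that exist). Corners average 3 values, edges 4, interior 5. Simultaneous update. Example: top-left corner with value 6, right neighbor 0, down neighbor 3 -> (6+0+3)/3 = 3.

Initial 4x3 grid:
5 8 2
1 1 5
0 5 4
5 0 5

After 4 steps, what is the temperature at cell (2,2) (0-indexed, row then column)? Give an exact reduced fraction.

Answer: 15961/4800

Derivation:
Step 1: cell (2,2) = 19/4
Step 2: cell (2,2) = 51/16
Step 3: cell (2,2) = 1759/480
Step 4: cell (2,2) = 15961/4800
Full grid after step 4:
  22411/6480 165209/43200 16549/4320
  71287/21600 120497/36000 54383/14400
  60037/21600 233269/72000 15961/4800
  73309/25920 503861/172800 28873/8640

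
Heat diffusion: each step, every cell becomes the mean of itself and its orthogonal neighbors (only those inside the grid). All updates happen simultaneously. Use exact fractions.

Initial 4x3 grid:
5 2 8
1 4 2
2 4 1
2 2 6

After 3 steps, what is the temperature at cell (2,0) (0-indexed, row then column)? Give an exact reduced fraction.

Step 1: cell (2,0) = 9/4
Step 2: cell (2,0) = 197/80
Step 3: cell (2,0) = 2103/800
Full grid after step 3:
  1729/540 52139/14400 2657/720
  21427/7200 2357/750 4217/1200
  2103/800 5827/2000 79/25
  1877/720 6869/2400 367/120

Answer: 2103/800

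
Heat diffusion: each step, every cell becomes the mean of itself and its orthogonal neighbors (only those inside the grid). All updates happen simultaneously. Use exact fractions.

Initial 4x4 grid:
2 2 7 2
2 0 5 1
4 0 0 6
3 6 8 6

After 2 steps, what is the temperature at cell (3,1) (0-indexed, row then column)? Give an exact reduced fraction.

Step 1: cell (3,1) = 17/4
Step 2: cell (3,1) = 187/48
Full grid after step 2:
  9/4 211/80 761/240 65/18
  161/80 223/100 157/50 761/240
  127/48 141/50 333/100 1033/240
  65/18 187/48 1183/240 179/36

Answer: 187/48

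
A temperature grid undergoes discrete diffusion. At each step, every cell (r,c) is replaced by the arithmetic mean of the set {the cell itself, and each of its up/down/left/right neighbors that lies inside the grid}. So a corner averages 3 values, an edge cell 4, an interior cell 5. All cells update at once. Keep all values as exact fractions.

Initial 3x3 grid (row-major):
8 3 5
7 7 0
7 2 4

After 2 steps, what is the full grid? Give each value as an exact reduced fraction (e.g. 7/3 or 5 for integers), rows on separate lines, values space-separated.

Answer: 19/3 1093/240 149/36
1343/240 129/25 187/60
211/36 121/30 11/3

Derivation:
After step 1:
  6 23/4 8/3
  29/4 19/5 4
  16/3 5 2
After step 2:
  19/3 1093/240 149/36
  1343/240 129/25 187/60
  211/36 121/30 11/3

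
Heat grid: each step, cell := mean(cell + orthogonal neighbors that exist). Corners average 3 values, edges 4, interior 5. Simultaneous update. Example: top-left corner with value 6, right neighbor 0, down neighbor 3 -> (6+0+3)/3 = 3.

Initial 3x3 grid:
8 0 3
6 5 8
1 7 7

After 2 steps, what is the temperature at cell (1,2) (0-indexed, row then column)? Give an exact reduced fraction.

Step 1: cell (1,2) = 23/4
Step 2: cell (1,2) = 439/80
Full grid after step 2:
  41/9 263/60 161/36
  293/60 499/100 439/80
  44/9 111/20 217/36

Answer: 439/80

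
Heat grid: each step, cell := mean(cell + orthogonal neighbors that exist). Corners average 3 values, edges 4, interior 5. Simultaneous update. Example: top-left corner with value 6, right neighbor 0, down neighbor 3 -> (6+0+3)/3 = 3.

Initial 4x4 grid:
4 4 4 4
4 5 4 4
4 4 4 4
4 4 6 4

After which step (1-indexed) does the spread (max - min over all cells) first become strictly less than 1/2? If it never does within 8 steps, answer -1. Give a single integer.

Answer: 3

Derivation:
Step 1: max=14/3, min=4, spread=2/3
Step 2: max=271/60, min=4, spread=31/60
Step 3: max=2371/540, min=973/240, spread=727/2160
  -> spread < 1/2 first at step 3
Step 4: max=468737/108000, min=29447/7200, spread=3379/13500
Step 5: max=1047653/243000, min=98797/24000, spread=378667/1944000
Step 6: max=31254491/7290000, min=26806387/6480000, spread=1755689/11664000
Step 7: max=1868457601/437400000, min=2689702337/648000000, spread=2116340941/17496000000
Step 8: max=6984862769/1640250000, min=26952746591/6480000000, spread=51983612209/524880000000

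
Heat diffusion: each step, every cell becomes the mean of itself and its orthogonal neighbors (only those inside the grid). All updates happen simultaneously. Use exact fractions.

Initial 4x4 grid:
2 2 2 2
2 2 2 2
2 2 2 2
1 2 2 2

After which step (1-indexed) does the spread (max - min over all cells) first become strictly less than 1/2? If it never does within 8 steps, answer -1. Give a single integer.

Answer: 1

Derivation:
Step 1: max=2, min=5/3, spread=1/3
  -> spread < 1/2 first at step 1
Step 2: max=2, min=31/18, spread=5/18
Step 3: max=2, min=391/216, spread=41/216
Step 4: max=2, min=11917/6480, spread=1043/6480
Step 5: max=2, min=363247/194400, spread=25553/194400
Step 6: max=35921/18000, min=10992541/5832000, spread=645863/5832000
Step 7: max=239029/120000, min=332278309/174960000, spread=16225973/174960000
Step 8: max=107299/54000, min=10020122017/5248800000, spread=409340783/5248800000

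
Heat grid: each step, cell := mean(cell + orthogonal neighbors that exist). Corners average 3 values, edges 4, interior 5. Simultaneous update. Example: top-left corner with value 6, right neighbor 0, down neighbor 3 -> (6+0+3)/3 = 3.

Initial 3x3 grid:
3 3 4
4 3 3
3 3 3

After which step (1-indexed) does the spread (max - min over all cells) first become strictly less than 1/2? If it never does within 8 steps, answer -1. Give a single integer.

Step 1: max=10/3, min=3, spread=1/3
  -> spread < 1/2 first at step 1
Step 2: max=787/240, min=37/12, spread=47/240
Step 3: max=3541/1080, min=251/80, spread=61/432
Step 4: max=211037/64800, min=136433/43200, spread=511/5184
Step 5: max=12623089/3888000, min=8235851/2592000, spread=4309/62208
Step 6: max=754823633/233280000, min=165218099/51840000, spread=36295/746496
Step 7: max=45199443901/13996800000, min=29814449059/9331200000, spread=305773/8957952
Step 8: max=2707521511397/839808000000, min=1791597929473/559872000000, spread=2575951/107495424

Answer: 1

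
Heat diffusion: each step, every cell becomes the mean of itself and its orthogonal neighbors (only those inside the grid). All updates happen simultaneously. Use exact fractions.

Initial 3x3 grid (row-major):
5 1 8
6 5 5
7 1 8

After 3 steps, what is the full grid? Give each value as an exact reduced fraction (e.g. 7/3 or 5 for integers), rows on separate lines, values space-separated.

After step 1:
  4 19/4 14/3
  23/4 18/5 13/2
  14/3 21/4 14/3
After step 2:
  29/6 1021/240 191/36
  1081/240 517/100 583/120
  47/9 1091/240 197/36
After step 3:
  1631/360 70427/14400 10381/2160
  71027/14400 9333/2000 37451/7200
  2569/540 73477/14400 10711/2160

Answer: 1631/360 70427/14400 10381/2160
71027/14400 9333/2000 37451/7200
2569/540 73477/14400 10711/2160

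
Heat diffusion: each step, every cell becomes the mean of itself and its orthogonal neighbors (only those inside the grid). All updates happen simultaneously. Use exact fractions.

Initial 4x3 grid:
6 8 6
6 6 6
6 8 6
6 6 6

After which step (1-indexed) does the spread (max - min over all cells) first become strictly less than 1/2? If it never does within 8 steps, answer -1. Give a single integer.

Step 1: max=34/5, min=6, spread=4/5
Step 2: max=799/120, min=249/40, spread=13/30
  -> spread < 1/2 first at step 2
Step 3: max=3517/540, min=1127/180, spread=34/135
Step 4: max=2805223/432000, min=906881/144000, spread=4229/21600
Step 5: max=25112693/3888000, min=8194771/1296000, spread=26419/194400
Step 6: max=10028952223/1555200000, min=3283960841/518400000, spread=1770697/15552000
Step 7: max=90055100393/13996800000, min=29620261231/4665600000, spread=11943167/139968000
Step 8: max=35989893278263/5598720000000, min=11858973695921/1866240000000, spread=825944381/11197440000

Answer: 2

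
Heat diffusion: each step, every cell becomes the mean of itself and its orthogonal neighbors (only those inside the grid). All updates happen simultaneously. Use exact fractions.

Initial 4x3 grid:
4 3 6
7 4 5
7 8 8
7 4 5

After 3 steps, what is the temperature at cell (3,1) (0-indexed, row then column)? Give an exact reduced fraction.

Answer: 11119/1800

Derivation:
Step 1: cell (3,1) = 6
Step 2: cell (3,1) = 179/30
Step 3: cell (3,1) = 11119/1800
Full grid after step 3:
  1373/270 71497/14400 5477/1080
  39901/7200 33263/6000 39451/7200
  14777/2400 8977/1500 43081/7200
  4469/720 11119/1800 12997/2160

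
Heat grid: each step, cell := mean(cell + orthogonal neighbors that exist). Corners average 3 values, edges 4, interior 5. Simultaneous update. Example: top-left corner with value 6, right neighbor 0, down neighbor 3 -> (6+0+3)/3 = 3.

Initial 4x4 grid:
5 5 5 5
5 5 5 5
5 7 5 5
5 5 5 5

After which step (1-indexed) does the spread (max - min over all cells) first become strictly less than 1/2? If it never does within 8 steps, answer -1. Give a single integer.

Answer: 2

Derivation:
Step 1: max=11/2, min=5, spread=1/2
Step 2: max=136/25, min=5, spread=11/25
  -> spread < 1/2 first at step 2
Step 3: max=6367/1200, min=5, spread=367/1200
Step 4: max=28571/5400, min=1513/300, spread=1337/5400
Step 5: max=851669/162000, min=45469/9000, spread=33227/162000
Step 6: max=25514327/4860000, min=274049/54000, spread=849917/4860000
Step 7: max=762714347/145800000, min=4118533/810000, spread=21378407/145800000
Step 8: max=22836462371/4374000000, min=1238688343/243000000, spread=540072197/4374000000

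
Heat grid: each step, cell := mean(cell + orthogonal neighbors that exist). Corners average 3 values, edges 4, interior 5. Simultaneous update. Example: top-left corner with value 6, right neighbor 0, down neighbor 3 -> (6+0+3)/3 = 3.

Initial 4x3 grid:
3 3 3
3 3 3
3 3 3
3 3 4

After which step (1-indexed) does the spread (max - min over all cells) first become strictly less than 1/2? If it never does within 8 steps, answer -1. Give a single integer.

Answer: 1

Derivation:
Step 1: max=10/3, min=3, spread=1/3
  -> spread < 1/2 first at step 1
Step 2: max=59/18, min=3, spread=5/18
Step 3: max=689/216, min=3, spread=41/216
Step 4: max=81977/25920, min=3, spread=4217/25920
Step 5: max=4874749/1555200, min=21679/7200, spread=38417/311040
Step 6: max=291136211/93312000, min=434597/144000, spread=1903471/18662400
Step 7: max=17397149089/5598720000, min=13075759/4320000, spread=18038617/223948800
Step 8: max=1041037782851/335923200000, min=1179326759/388800000, spread=883978523/13436928000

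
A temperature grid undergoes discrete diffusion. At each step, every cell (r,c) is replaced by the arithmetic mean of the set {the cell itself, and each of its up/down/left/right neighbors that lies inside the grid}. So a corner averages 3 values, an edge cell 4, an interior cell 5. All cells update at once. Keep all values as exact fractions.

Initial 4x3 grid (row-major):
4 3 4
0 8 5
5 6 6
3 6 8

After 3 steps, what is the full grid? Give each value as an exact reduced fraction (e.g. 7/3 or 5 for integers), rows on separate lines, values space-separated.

After step 1:
  7/3 19/4 4
  17/4 22/5 23/4
  7/2 31/5 25/4
  14/3 23/4 20/3
After step 2:
  34/9 929/240 29/6
  869/240 507/100 51/10
  1117/240 261/50 373/60
  167/36 1397/240 56/9
After step 3:
  4057/1080 63187/14400 3313/720
  30821/7200 13729/3000 1061/200
  32641/7200 16189/3000 20483/3600
  5441/1080 78847/14400 13147/2160

Answer: 4057/1080 63187/14400 3313/720
30821/7200 13729/3000 1061/200
32641/7200 16189/3000 20483/3600
5441/1080 78847/14400 13147/2160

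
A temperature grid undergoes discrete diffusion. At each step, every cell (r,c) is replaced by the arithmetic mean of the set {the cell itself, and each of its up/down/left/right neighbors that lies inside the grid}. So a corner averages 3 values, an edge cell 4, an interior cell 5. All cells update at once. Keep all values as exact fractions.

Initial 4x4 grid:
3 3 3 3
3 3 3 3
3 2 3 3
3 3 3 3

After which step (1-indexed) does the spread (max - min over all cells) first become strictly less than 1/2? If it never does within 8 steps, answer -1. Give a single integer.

Step 1: max=3, min=11/4, spread=1/4
  -> spread < 1/2 first at step 1
Step 2: max=3, min=139/50, spread=11/50
Step 3: max=3, min=6833/2400, spread=367/2400
Step 4: max=1787/600, min=30829/10800, spread=1337/10800
Step 5: max=53531/18000, min=930331/324000, spread=33227/324000
Step 6: max=319951/108000, min=27945673/9720000, spread=849917/9720000
Step 7: max=4791467/1620000, min=841085653/291600000, spread=21378407/291600000
Step 8: max=1434311657/486000000, min=25277537629/8748000000, spread=540072197/8748000000

Answer: 1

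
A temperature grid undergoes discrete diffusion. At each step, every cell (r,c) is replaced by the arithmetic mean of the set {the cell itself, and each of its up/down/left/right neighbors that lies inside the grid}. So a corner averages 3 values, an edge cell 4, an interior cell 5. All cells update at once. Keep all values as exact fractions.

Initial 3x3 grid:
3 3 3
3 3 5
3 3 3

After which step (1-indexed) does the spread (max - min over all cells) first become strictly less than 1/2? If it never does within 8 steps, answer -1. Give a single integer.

Answer: 3

Derivation:
Step 1: max=11/3, min=3, spread=2/3
Step 2: max=427/120, min=3, spread=67/120
Step 3: max=3677/1080, min=307/100, spread=1807/5400
  -> spread < 1/2 first at step 3
Step 4: max=1453963/432000, min=8461/2700, spread=33401/144000
Step 5: max=12893933/3888000, min=853391/270000, spread=3025513/19440000
Step 6: max=5130526867/1555200000, min=45955949/14400000, spread=53531/497664
Step 7: max=305968925849/93312000000, min=12455116051/3888000000, spread=450953/5971968
Step 8: max=18305063560603/5598720000000, min=1500688610519/466560000000, spread=3799043/71663616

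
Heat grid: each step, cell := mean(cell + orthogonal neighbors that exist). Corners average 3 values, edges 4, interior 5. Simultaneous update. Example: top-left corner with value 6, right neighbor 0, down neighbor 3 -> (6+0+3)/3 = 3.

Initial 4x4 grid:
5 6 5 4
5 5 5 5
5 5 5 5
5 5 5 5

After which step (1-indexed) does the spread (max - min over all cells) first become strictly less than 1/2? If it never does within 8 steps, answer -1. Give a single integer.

Answer: 2

Derivation:
Step 1: max=16/3, min=14/3, spread=2/3
Step 2: max=1247/240, min=173/36, spread=281/720
  -> spread < 1/2 first at step 2
Step 3: max=11177/2160, min=527/108, spread=637/2160
Step 4: max=332507/64800, min=79753/16200, spread=2699/12960
Step 5: max=9932081/1944000, min=2404441/486000, spread=314317/1944000
Step 6: max=296741699/58320000, min=192948713/38880000, spread=14637259/116640000
Step 7: max=8877557297/1749600000, min=29008108657/5832000000, spread=1751246999/17496000000
Step 8: max=265713777707/52488000000, min=290521187143/58320000000, spread=42447092783/524880000000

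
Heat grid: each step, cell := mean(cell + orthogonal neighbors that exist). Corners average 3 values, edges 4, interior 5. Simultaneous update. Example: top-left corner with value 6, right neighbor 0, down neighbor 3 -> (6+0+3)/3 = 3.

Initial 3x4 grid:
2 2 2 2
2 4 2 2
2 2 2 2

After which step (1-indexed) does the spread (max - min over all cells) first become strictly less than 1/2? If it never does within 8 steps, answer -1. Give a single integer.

Step 1: max=5/2, min=2, spread=1/2
Step 2: max=123/50, min=2, spread=23/50
  -> spread < 1/2 first at step 2
Step 3: max=5611/2400, min=413/200, spread=131/480
Step 4: max=49751/21600, min=7591/3600, spread=841/4320
Step 5: max=19822051/8640000, min=1533373/720000, spread=56863/345600
Step 6: max=177054341/77760000, min=13949543/6480000, spread=386393/3110400
Step 7: max=70601723131/31104000000, min=5604358813/2592000000, spread=26795339/248832000
Step 8: max=4216295714129/1866240000000, min=338126149667/155520000000, spread=254051069/2985984000

Answer: 2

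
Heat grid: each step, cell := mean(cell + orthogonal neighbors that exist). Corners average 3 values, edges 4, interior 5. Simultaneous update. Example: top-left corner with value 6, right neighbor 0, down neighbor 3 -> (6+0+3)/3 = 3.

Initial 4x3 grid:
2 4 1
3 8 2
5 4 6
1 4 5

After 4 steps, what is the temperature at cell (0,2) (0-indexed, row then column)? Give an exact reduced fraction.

Step 1: cell (0,2) = 7/3
Step 2: cell (0,2) = 31/9
Step 3: cell (0,2) = 7577/2160
Step 4: cell (0,2) = 489397/129600
Full grid after step 4:
  163349/43200 3178613/864000 489397/129600
  275689/72000 1442737/360000 211673/54000
  869987/216000 91207/22500 76801/18000
  7948/2025 1804309/432000 91087/21600

Answer: 489397/129600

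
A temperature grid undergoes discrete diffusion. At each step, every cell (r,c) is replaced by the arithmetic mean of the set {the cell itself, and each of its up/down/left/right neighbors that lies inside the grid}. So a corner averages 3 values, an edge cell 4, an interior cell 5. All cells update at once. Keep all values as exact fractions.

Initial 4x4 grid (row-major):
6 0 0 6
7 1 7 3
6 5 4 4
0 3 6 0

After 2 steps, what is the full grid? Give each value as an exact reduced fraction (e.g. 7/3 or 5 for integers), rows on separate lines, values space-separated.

Answer: 133/36 10/3 11/4 15/4
107/24 351/100 409/100 55/16
163/40 21/5 18/5 977/240
11/3 271/80 917/240 28/9

Derivation:
After step 1:
  13/3 7/4 13/4 3
  5 4 3 5
  9/2 19/5 26/5 11/4
  3 7/2 13/4 10/3
After step 2:
  133/36 10/3 11/4 15/4
  107/24 351/100 409/100 55/16
  163/40 21/5 18/5 977/240
  11/3 271/80 917/240 28/9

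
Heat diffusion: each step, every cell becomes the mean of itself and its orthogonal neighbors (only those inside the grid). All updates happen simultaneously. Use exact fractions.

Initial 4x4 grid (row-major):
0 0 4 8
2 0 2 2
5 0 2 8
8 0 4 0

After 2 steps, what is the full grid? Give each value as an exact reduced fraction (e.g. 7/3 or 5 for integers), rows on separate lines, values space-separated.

Answer: 41/36 179/120 67/24 79/18
209/120 139/100 29/10 11/3
337/120 243/100 111/50 19/5
133/36 307/120 117/40 17/6

Derivation:
After step 1:
  2/3 1 7/2 14/3
  7/4 4/5 2 5
  15/4 7/5 16/5 3
  13/3 3 3/2 4
After step 2:
  41/36 179/120 67/24 79/18
  209/120 139/100 29/10 11/3
  337/120 243/100 111/50 19/5
  133/36 307/120 117/40 17/6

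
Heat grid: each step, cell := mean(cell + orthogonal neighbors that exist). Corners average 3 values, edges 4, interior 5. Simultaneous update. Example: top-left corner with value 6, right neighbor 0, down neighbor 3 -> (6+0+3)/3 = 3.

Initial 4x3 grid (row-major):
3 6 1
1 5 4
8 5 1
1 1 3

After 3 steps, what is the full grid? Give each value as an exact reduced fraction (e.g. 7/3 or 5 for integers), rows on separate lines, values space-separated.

Answer: 8207/2160 17633/4800 7627/2160
3439/900 7367/2000 6103/1800
6503/1800 3391/1000 2789/900
713/216 7249/2400 595/216

Derivation:
After step 1:
  10/3 15/4 11/3
  17/4 21/5 11/4
  15/4 4 13/4
  10/3 5/2 5/3
After step 2:
  34/9 299/80 61/18
  233/60 379/100 52/15
  23/6 177/50 35/12
  115/36 23/8 89/36
After step 3:
  8207/2160 17633/4800 7627/2160
  3439/900 7367/2000 6103/1800
  6503/1800 3391/1000 2789/900
  713/216 7249/2400 595/216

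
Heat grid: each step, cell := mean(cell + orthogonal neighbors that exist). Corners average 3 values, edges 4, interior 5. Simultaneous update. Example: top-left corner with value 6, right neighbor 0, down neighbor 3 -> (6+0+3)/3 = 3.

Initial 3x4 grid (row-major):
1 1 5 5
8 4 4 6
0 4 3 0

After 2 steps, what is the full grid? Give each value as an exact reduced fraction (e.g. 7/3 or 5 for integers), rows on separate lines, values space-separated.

After step 1:
  10/3 11/4 15/4 16/3
  13/4 21/5 22/5 15/4
  4 11/4 11/4 3
After step 2:
  28/9 421/120 487/120 77/18
  887/240 347/100 377/100 989/240
  10/3 137/40 129/40 19/6

Answer: 28/9 421/120 487/120 77/18
887/240 347/100 377/100 989/240
10/3 137/40 129/40 19/6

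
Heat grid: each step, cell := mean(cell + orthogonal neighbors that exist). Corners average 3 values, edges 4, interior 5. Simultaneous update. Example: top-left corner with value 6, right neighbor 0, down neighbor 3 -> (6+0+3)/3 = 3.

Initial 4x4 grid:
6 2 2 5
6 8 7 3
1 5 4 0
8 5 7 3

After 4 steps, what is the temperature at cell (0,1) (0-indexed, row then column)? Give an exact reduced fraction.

Answer: 505079/108000

Derivation:
Step 1: cell (0,1) = 9/2
Step 2: cell (0,1) = 563/120
Step 3: cell (0,1) = 3349/720
Step 4: cell (0,1) = 505079/108000
Full grid after step 4:
  62501/12960 505079/108000 92027/21600 10313/2592
  1072093/216000 852139/180000 784259/180000 169489/43200
  1081453/216000 880021/180000 783149/180000 862373/216000
  330343/64800 131141/27000 120601/27000 52099/12960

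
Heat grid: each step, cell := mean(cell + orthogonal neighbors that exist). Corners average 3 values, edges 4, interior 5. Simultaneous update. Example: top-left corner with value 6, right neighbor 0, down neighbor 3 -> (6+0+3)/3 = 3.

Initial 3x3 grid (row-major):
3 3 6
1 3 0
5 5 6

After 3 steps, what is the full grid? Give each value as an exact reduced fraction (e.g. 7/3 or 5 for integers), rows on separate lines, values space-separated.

After step 1:
  7/3 15/4 3
  3 12/5 15/4
  11/3 19/4 11/3
After step 2:
  109/36 689/240 7/2
  57/20 353/100 769/240
  137/36 869/240 73/18
After step 3:
  6299/2160 46543/14400 383/120
  991/300 19291/6000 51443/14400
  7399/2160 54043/14400 3917/1080

Answer: 6299/2160 46543/14400 383/120
991/300 19291/6000 51443/14400
7399/2160 54043/14400 3917/1080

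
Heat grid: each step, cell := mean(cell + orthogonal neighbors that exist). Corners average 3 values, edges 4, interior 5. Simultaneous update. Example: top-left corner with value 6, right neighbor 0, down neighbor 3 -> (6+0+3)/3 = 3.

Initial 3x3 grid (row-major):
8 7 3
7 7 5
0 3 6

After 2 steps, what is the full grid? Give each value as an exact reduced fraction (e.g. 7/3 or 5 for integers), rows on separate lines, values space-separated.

After step 1:
  22/3 25/4 5
  11/2 29/5 21/4
  10/3 4 14/3
After step 2:
  229/36 1463/240 11/2
  659/120 134/25 1243/240
  77/18 89/20 167/36

Answer: 229/36 1463/240 11/2
659/120 134/25 1243/240
77/18 89/20 167/36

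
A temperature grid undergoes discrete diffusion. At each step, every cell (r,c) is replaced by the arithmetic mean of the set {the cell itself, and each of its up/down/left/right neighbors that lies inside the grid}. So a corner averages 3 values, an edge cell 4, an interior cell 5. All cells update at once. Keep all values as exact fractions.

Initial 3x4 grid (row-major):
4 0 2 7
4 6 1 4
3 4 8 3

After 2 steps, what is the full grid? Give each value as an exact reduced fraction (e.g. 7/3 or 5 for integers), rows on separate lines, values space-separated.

Answer: 119/36 67/24 421/120 127/36
163/48 197/50 349/100 1037/240
79/18 191/48 369/80 17/4

Derivation:
After step 1:
  8/3 3 5/2 13/3
  17/4 3 21/5 15/4
  11/3 21/4 4 5
After step 2:
  119/36 67/24 421/120 127/36
  163/48 197/50 349/100 1037/240
  79/18 191/48 369/80 17/4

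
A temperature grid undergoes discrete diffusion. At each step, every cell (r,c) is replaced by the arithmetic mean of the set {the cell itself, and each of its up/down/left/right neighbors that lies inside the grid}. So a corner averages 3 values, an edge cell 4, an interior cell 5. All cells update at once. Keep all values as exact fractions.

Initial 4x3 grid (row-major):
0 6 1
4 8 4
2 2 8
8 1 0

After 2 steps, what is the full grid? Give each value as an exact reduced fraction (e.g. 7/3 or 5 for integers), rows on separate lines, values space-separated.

Answer: 127/36 311/80 38/9
469/120 43/10 1033/240
461/120 77/20 319/80
125/36 817/240 37/12

Derivation:
After step 1:
  10/3 15/4 11/3
  7/2 24/5 21/4
  4 21/5 7/2
  11/3 11/4 3
After step 2:
  127/36 311/80 38/9
  469/120 43/10 1033/240
  461/120 77/20 319/80
  125/36 817/240 37/12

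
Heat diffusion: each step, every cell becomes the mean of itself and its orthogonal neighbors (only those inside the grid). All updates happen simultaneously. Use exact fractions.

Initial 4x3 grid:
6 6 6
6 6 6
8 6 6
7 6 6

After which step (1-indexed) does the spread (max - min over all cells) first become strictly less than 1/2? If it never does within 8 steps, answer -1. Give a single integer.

Answer: 4

Derivation:
Step 1: max=7, min=6, spread=1
Step 2: max=20/3, min=6, spread=2/3
Step 3: max=2369/360, min=6, spread=209/360
Step 4: max=279671/43200, min=5447/900, spread=3643/8640
  -> spread < 1/2 first at step 4
Step 5: max=16649419/2592000, min=656551/108000, spread=178439/518400
Step 6: max=991688981/155520000, min=4401841/720000, spread=1635653/6220800
Step 7: max=59231776279/9331200000, min=1192955023/194400000, spread=78797407/373248000
Step 8: max=3540336951461/559872000000, min=35912376941/5832000000, spread=741990121/4478976000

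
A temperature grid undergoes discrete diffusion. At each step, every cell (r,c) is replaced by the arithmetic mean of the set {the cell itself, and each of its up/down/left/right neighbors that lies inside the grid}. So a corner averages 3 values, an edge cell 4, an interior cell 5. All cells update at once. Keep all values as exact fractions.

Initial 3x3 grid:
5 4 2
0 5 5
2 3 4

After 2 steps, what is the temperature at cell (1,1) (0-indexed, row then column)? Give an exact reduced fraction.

Answer: 179/50

Derivation:
Step 1: cell (1,1) = 17/5
Step 2: cell (1,1) = 179/50
Full grid after step 2:
  10/3 211/60 35/9
  83/30 179/50 113/30
  49/18 377/120 23/6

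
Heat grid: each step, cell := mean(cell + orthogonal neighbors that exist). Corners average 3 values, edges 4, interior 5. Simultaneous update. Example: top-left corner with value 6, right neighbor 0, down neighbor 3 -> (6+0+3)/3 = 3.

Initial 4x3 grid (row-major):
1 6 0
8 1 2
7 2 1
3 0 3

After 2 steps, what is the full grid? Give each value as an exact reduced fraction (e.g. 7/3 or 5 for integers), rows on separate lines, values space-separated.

After step 1:
  5 2 8/3
  17/4 19/5 1
  5 11/5 2
  10/3 2 4/3
After step 2:
  15/4 101/30 17/9
  361/80 53/20 71/30
  887/240 3 49/30
  31/9 133/60 16/9

Answer: 15/4 101/30 17/9
361/80 53/20 71/30
887/240 3 49/30
31/9 133/60 16/9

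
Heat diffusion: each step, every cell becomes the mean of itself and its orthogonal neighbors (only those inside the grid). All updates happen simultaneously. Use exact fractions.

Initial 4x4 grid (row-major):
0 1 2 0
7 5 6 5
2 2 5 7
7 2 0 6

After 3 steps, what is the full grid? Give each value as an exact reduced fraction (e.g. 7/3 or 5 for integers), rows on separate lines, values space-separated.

After step 1:
  8/3 2 9/4 7/3
  7/2 21/5 23/5 9/2
  9/2 16/5 4 23/4
  11/3 11/4 13/4 13/3
After step 2:
  49/18 667/240 671/240 109/36
  223/60 7/2 391/100 1031/240
  223/60 373/100 104/25 223/48
  131/36 193/60 43/12 40/9
After step 3:
  6637/2160 4247/1440 22523/7200 3643/1080
  1229/360 21163/6000 11197/3000 28583/7200
  6661/1800 5497/1500 4807/1200 31583/7200
  1903/540 797/225 1733/450 1825/432

Answer: 6637/2160 4247/1440 22523/7200 3643/1080
1229/360 21163/6000 11197/3000 28583/7200
6661/1800 5497/1500 4807/1200 31583/7200
1903/540 797/225 1733/450 1825/432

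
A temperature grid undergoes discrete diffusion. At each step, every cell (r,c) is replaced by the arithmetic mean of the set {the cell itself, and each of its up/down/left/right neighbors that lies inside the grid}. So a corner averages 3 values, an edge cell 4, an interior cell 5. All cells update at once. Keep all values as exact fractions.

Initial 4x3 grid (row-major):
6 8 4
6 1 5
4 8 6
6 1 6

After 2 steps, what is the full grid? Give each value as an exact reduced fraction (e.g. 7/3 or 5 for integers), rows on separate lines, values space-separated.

After step 1:
  20/3 19/4 17/3
  17/4 28/5 4
  6 4 25/4
  11/3 21/4 13/3
After step 2:
  47/9 1361/240 173/36
  1351/240 113/25 1291/240
  215/48 271/50 223/48
  179/36 69/16 95/18

Answer: 47/9 1361/240 173/36
1351/240 113/25 1291/240
215/48 271/50 223/48
179/36 69/16 95/18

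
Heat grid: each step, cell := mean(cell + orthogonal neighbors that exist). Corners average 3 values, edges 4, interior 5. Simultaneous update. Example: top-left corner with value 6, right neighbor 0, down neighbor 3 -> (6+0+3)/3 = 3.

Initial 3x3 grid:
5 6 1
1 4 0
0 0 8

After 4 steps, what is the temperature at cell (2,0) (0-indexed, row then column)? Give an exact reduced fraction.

Answer: 156527/64800

Derivation:
Step 1: cell (2,0) = 1/3
Step 2: cell (2,0) = 35/18
Step 3: cell (2,0) = 2251/1080
Step 4: cell (2,0) = 156527/64800
Full grid after step 4:
  63659/21600 158723/54000 394279/129600
  1115659/432000 1002091/360000 88609/32000
  156527/64800 58363/24000 344579/129600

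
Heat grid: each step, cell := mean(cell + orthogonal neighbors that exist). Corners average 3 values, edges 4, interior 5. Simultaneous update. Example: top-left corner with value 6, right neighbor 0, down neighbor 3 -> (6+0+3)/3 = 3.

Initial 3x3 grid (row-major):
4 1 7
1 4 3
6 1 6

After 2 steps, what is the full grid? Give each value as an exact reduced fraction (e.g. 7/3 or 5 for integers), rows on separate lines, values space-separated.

Answer: 13/4 35/12 38/9
125/48 19/5 7/2
32/9 49/16 151/36

Derivation:
After step 1:
  2 4 11/3
  15/4 2 5
  8/3 17/4 10/3
After step 2:
  13/4 35/12 38/9
  125/48 19/5 7/2
  32/9 49/16 151/36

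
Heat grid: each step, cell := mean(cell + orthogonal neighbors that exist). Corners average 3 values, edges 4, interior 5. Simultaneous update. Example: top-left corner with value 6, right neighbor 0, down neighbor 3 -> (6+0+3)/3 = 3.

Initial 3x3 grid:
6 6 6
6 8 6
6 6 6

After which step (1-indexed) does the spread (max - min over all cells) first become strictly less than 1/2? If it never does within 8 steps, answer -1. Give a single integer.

Step 1: max=13/2, min=6, spread=1/2
Step 2: max=162/25, min=249/40, spread=51/200
  -> spread < 1/2 first at step 2
Step 3: max=15223/2400, min=1127/180, spread=589/7200
Step 4: max=94943/15000, min=905081/144000, spread=31859/720000
Step 5: max=54531607/8640000, min=5664721/900000, spread=751427/43200000
Step 6: max=340634687/54000000, min=3265463129/518400000, spread=23149331/2592000000
Step 7: max=196106654263/31104000000, min=20414931889/3240000000, spread=616540643/155520000000
Step 8: max=1225512453983/194400000000, min=11761372008761/1866240000000, spread=17737747379/9331200000000

Answer: 2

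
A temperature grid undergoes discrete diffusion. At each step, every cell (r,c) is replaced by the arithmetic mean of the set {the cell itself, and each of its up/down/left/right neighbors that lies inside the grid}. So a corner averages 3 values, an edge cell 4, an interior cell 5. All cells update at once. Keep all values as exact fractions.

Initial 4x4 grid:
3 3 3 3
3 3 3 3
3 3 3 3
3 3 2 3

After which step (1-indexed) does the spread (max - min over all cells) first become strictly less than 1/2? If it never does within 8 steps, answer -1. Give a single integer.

Answer: 1

Derivation:
Step 1: max=3, min=8/3, spread=1/3
  -> spread < 1/2 first at step 1
Step 2: max=3, min=329/120, spread=31/120
Step 3: max=3, min=3029/1080, spread=211/1080
Step 4: max=3, min=307157/108000, spread=16843/108000
Step 5: max=26921/9000, min=2777357/972000, spread=130111/972000
Step 6: max=1612841/540000, min=83837633/29160000, spread=3255781/29160000
Step 7: max=1608893/540000, min=2524046309/874800000, spread=82360351/874800000
Step 8: max=289093559/97200000, min=75980683109/26244000000, spread=2074577821/26244000000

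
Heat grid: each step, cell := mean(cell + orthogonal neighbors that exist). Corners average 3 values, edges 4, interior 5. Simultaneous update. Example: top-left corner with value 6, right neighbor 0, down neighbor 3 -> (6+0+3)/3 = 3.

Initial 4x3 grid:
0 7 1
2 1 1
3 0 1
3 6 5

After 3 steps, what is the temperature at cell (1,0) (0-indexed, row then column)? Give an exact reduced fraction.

Answer: 217/100

Derivation:
Step 1: cell (1,0) = 3/2
Step 2: cell (1,0) = 87/40
Step 3: cell (1,0) = 217/100
Full grid after step 3:
  563/240 10531/4800 401/180
  217/100 2187/1000 4883/2400
  3029/1200 4899/2000 5783/2400
  541/180 2401/800 2099/720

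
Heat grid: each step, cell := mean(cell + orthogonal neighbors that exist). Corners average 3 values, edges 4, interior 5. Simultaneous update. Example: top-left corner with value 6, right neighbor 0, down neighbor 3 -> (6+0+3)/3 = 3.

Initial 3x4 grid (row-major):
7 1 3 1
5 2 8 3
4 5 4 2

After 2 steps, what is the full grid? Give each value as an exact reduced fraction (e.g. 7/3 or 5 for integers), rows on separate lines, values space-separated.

After step 1:
  13/3 13/4 13/4 7/3
  9/2 21/5 4 7/2
  14/3 15/4 19/4 3
After step 2:
  145/36 451/120 77/24 109/36
  177/40 197/50 197/50 77/24
  155/36 521/120 31/8 15/4

Answer: 145/36 451/120 77/24 109/36
177/40 197/50 197/50 77/24
155/36 521/120 31/8 15/4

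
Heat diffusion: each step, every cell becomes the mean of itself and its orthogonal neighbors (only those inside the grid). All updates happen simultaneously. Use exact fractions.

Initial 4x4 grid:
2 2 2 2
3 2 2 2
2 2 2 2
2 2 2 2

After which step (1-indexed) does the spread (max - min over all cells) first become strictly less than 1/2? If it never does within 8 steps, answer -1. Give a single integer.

Step 1: max=7/3, min=2, spread=1/3
  -> spread < 1/2 first at step 1
Step 2: max=271/120, min=2, spread=31/120
Step 3: max=2371/1080, min=2, spread=211/1080
Step 4: max=232843/108000, min=2, spread=16843/108000
Step 5: max=2082643/972000, min=18079/9000, spread=130111/972000
Step 6: max=61962367/29160000, min=1087159/540000, spread=3255781/29160000
Step 7: max=1849953691/874800000, min=1091107/540000, spread=82360351/874800000
Step 8: max=55239316891/26244000000, min=196906441/97200000, spread=2074577821/26244000000

Answer: 1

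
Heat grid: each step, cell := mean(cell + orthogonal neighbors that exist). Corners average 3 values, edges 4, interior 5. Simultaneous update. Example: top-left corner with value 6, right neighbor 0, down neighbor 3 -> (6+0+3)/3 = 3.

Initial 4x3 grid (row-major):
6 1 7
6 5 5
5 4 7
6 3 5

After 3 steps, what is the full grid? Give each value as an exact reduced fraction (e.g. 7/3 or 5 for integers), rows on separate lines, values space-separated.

Answer: 5071/1080 13927/2880 647/135
7123/1440 1153/240 7303/1440
7013/1440 2989/600 797/160
10513/2160 1387/288 3581/720

Derivation:
After step 1:
  13/3 19/4 13/3
  11/2 21/5 6
  21/4 24/5 21/4
  14/3 9/2 5
After step 2:
  175/36 1057/240 181/36
  1157/240 101/20 1187/240
  1213/240 24/5 421/80
  173/36 569/120 59/12
After step 3:
  5071/1080 13927/2880 647/135
  7123/1440 1153/240 7303/1440
  7013/1440 2989/600 797/160
  10513/2160 1387/288 3581/720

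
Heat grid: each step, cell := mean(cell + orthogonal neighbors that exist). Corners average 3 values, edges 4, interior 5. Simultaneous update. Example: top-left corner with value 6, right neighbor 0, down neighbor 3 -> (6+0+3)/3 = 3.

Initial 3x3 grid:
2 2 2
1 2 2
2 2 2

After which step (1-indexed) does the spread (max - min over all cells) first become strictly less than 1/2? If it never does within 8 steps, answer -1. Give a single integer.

Answer: 1

Derivation:
Step 1: max=2, min=5/3, spread=1/3
  -> spread < 1/2 first at step 1
Step 2: max=2, min=413/240, spread=67/240
Step 3: max=393/200, min=3883/2160, spread=1807/10800
Step 4: max=10439/5400, min=1570037/864000, spread=33401/288000
Step 5: max=1036609/540000, min=14322067/7776000, spread=3025513/38880000
Step 6: max=54844051/28800000, min=5755873133/3110400000, spread=53531/995328
Step 7: max=14760883949/7776000000, min=347215074151/186624000000, spread=450953/11943936
Step 8: max=1765231389481/933120000000, min=20885976439397/11197440000000, spread=3799043/143327232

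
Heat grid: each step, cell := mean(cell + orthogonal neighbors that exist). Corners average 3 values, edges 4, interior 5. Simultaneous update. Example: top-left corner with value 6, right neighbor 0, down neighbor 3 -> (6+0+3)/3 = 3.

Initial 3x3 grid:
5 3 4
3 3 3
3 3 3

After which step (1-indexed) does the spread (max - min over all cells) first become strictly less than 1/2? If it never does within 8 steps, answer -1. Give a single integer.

Answer: 3

Derivation:
Step 1: max=15/4, min=3, spread=3/4
Step 2: max=131/36, min=3, spread=23/36
Step 3: max=1493/432, min=443/144, spread=41/108
  -> spread < 1/2 first at step 3
Step 4: max=88651/25920, min=7561/2400, spread=34961/129600
Step 5: max=5230997/1555200, min=1646299/518400, spread=2921/15552
Step 6: max=311766859/93312000, min=99820453/31104000, spread=24611/186624
Step 7: max=18577631573/5598720000, min=222954433/69120000, spread=207329/2239488
Step 8: max=1110465480331/335923200000, min=362877514277/111974400000, spread=1746635/26873856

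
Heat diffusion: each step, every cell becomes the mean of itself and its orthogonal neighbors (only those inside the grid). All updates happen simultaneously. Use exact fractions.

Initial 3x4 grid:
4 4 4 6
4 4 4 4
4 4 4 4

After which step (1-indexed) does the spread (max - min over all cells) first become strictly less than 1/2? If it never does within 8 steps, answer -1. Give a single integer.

Answer: 3

Derivation:
Step 1: max=14/3, min=4, spread=2/3
Step 2: max=41/9, min=4, spread=5/9
Step 3: max=473/108, min=4, spread=41/108
  -> spread < 1/2 first at step 3
Step 4: max=56057/12960, min=4, spread=4217/12960
Step 5: max=3319549/777600, min=14479/3600, spread=38417/155520
Step 6: max=197824211/46656000, min=290597/72000, spread=1903471/9331200
Step 7: max=11798429089/2799360000, min=8755759/2160000, spread=18038617/111974400
Step 8: max=705114582851/167961600000, min=790526759/194400000, spread=883978523/6718464000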